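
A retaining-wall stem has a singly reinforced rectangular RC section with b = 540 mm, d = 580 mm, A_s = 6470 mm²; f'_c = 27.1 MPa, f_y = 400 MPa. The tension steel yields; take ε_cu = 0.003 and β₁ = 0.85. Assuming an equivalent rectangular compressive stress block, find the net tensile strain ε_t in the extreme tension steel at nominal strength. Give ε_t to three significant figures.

ε_t ≈ 0.00411

a = A_s f_y/(0.85 f'_c b) = 208.06 mm.
β₁ = 0.85, so c = a/β₁ = 208.06/0.85 = 244.78 mm.
From the linear strain diagram with ε_cu = 0.003: ε_t = 0.003 (d − c)/c = 0.003 × (580 − 244.78)/244.78 = 0.00411.
ε_t is between 0.004 and 0.005 — transition zone.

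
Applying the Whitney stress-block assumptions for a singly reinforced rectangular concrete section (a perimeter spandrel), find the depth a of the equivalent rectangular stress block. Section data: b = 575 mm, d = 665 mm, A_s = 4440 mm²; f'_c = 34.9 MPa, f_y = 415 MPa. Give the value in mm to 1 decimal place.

a ≈ 108.0 mm

T = A_s f_y = 4440 × 415 = 1842600 N = 1842.6 kN.
Setting C = 0.85 f'_c a b equal to T: a = 1842600/(0.85 × 34.9 × 575) = 108.0 mm.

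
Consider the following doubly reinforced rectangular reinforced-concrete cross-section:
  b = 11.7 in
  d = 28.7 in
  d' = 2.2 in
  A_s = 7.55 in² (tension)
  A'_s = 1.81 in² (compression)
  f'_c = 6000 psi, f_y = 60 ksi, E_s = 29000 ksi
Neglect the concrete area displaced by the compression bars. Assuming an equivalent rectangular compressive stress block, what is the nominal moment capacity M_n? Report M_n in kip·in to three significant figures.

Assume both steels yield.
a = (A_s − A'_s) f_y/(0.85 f'_c b) = (7.55 − 1.81) × 60/(0.85 × 6 × 11.7) = 5.772 in.
c = a/β₁ = 5.772/0.75 = 7.696 in; ε'_s = 0.003(c − d')/c = 0.0021 ≥ ε_y = 0.0021, so the compression steel yields.
M_n = (A_s − A'_s) f_y (d − a/2) + A'_s f_y (d − d') = 344.4 × (28.7 − 2.886) + 108.6 × (28.7 − 2.2) = 8890.3 + 2877.9 = 11768.2 kip·in.

M_n ≈ 11800 kip·in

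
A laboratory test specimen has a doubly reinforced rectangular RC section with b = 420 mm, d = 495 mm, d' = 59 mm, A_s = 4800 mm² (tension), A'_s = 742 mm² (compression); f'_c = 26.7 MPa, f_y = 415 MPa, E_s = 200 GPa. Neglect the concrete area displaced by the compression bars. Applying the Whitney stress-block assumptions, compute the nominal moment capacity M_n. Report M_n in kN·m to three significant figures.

M_n ≈ 819 kN·m

Assume both tension and compression steel yield.
Net tension couple steel: A_s − A'_s = 4058 mm².
a = (A_s − A'_s) f_y / (0.85 f'_c b) = 1684070/(0.85 × 26.7 × 420) = 176.68 mm.
c = a/β₁ = 176.68/0.85 = 207.86 mm; ε'_s = 0.003(c − d')/c = 0.0021 ≥ f_y/E_s = 0.0021, so compression steel does yield.
M_n = (A_s − A'_s) f_y (d − a/2) + A'_s f_y (d − d') = [1684070 × (495 − 88.34) + 307930 × (495 − 59)] × 10⁻⁶ = 684.84 + 134.26 = 819.10 kN·m.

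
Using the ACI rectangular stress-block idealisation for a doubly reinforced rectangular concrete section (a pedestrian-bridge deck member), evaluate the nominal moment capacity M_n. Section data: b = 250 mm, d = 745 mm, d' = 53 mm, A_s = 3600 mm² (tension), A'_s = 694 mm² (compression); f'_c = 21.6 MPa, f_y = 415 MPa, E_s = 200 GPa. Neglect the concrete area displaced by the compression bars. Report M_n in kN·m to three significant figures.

Assume both tension and compression steel yield.
Net tension couple steel: A_s − A'_s = 2906 mm².
a = (A_s − A'_s) f_y / (0.85 f'_c b) = 1205990/(0.85 × 21.6 × 250) = 262.74 mm.
c = a/β₁ = 262.74/0.85 = 309.11 mm; ε'_s = 0.003(c − d')/c = 0.0025 ≥ f_y/E_s = 0.0021, so compression steel does yield.
M_n = (A_s − A'_s) f_y (d − a/2) + A'_s f_y (d − d') = [1205990 × (745 − 131.37) + 288010 × (745 − 53)] × 10⁻⁶ = 740.03 + 199.30 = 939.33 kN·m.

M_n ≈ 939 kN·m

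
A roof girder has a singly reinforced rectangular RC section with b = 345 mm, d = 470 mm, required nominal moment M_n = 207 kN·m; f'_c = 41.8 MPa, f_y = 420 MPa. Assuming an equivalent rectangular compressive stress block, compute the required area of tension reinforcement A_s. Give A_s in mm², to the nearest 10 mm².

With M_n = 0.85 f'_c a b (d − a/2), solve the quadratic for a:
a = d − √(d² − 2M_n/(0.85 f'_c b)) = 470 − √(470² − 2 × 207×10⁶/(0.85 × 41.8 × 345)) = 37.42 mm.
A_s = 0.85 f'_c a b / f_y = 0.85 × 41.8 × 37.42 × 345 / 420 = 1092.1 mm².

A_s ≈ 1090 mm²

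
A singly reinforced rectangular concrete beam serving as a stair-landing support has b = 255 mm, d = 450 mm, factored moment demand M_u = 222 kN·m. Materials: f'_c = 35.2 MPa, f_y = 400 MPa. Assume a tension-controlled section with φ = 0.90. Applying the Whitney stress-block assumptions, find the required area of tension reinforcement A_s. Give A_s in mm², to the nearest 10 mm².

M_n = M_u/φ = 222/0.90 = 246.667 kN·m.
With M_n = 0.85 f'_c a b (d − a/2), solve the quadratic for a:
a = d − √(d² − 2M_n/(0.85 f'_c b)) = 450 − √(450² − 2 × 246.667×10⁶/(0.85 × 35.2 × 255)) = 78.73 mm.
A_s = 0.85 f'_c a b / f_y = 0.85 × 35.2 × 78.73 × 255 / 400 = 1501.7 mm².

A_s ≈ 1500 mm²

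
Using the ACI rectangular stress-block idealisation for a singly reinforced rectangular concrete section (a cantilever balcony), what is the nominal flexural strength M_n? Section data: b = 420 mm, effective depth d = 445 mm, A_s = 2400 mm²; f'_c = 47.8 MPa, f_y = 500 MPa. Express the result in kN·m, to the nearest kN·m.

M_n ≈ 492 kN·m

T = A_s f_y = 2400 × 500 = 1200000 N = 1200 kN.
From C = T: a = T/(0.85 f'_c b) = 1200000/(0.85 × 47.8 × 420) = 70.32 mm.
M_n = T(d − a/2) = 1200 kN × (445 − 35.16) mm = 491.81 kN·m.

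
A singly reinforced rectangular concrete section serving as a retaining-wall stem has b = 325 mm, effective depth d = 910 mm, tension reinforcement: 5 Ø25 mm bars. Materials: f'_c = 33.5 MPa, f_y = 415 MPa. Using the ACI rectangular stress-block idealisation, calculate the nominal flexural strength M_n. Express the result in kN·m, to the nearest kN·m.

A_s = 5 × 491 = 2455 mm².
T = A_s f_y = 2455 × 415 = 1018825 N = 1018.825 kN.
From C = T: a = T/(0.85 f'_c b) = 1018825/(0.85 × 33.5 × 325) = 110.09 mm.
M_n = T(d − a/2) = 1018.825 kN × (910 − 55.045) mm = 871.05 kN·m.

M_n ≈ 871 kN·m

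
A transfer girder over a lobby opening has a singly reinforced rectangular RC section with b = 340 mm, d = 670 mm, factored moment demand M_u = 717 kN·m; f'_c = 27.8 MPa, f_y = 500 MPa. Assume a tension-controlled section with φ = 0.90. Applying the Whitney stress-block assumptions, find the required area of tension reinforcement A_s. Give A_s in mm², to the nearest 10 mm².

M_n = M_u/φ = 717/0.90 = 796.667 kN·m.
With M_n = 0.85 f'_c a b (d − a/2), solve the quadratic for a:
a = d − √(d² − 2M_n/(0.85 f'_c b)) = 670 − √(670² − 2 × 796.667×10⁶/(0.85 × 27.8 × 340)) = 169.42 mm.
A_s = 0.85 f'_c a b / f_y = 0.85 × 27.8 × 169.42 × 340 / 500 = 2722.3 mm².

A_s ≈ 2720 mm²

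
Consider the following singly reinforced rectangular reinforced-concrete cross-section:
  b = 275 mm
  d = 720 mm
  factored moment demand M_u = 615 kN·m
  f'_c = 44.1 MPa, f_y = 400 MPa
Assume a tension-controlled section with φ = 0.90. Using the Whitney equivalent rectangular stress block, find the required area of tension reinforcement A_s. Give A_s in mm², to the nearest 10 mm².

M_n = M_u/φ = 615/0.90 = 683.333 kN·m.
With M_n = 0.85 f'_c a b (d − a/2), solve the quadratic for a:
a = d − √(d² − 2M_n/(0.85 f'_c b)) = 720 − √(720² − 2 × 683.333×10⁶/(0.85 × 44.1 × 275)) = 98.85 mm.
A_s = 0.85 f'_c a b / f_y = 0.85 × 44.1 × 98.85 × 275 / 400 = 2547.5 mm².

A_s ≈ 2550 mm²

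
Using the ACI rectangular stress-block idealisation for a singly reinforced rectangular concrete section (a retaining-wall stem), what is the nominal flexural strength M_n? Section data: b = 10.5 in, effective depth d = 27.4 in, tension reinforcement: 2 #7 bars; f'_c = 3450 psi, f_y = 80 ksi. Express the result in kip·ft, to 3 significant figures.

A_s = 2 × 0.6 = 1.2 in².
T = A_s f_y = 1.2 × 80 = 96 kips.
a = T/(0.85 f'_c b) = 96/(0.85 × 3.45 × 10.5) = 3.118 in.
M_n = T(d − a/2) = 96 × (27.4 − 1.559) = 2480.7 kip·in = 2480.7/12 = 206.73 kip·ft.

M_n ≈ 207 kip·ft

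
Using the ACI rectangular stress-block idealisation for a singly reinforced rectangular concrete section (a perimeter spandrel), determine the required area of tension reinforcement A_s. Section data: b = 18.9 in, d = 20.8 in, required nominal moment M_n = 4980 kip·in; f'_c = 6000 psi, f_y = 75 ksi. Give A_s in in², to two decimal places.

A_s ≈ 3.41 in²

From M_n = 0.85 f'_c a b (d − a/2):
a = d − √(d² − 2M_n/(0.85 f'_c b)) = 20.8 − √(20.8² − 2 × 4980/(0.85 × 6 × 18.9)) = 2.653 in.
A_s = 0.85 f'_c a b / f_y = 0.85 × 6 × 2.653 × 18.9 / 75 = 3.410 in².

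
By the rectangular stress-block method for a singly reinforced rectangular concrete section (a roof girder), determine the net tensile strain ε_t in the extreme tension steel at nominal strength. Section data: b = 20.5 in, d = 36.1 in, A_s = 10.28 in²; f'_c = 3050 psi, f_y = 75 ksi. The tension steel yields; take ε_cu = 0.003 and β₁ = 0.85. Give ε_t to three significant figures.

a = A_s f_y/(0.85 f'_c b) = 14.507 in.
β₁ = 0.85, so c = a/β₁ = 14.507/0.85 = 17.067 in.
From the linear strain diagram with ε_cu = 0.003: ε_t = 0.003 (d − c)/c = 0.003 × (36.1 − 17.067)/17.067 = 0.00335.
ε_t < 0.004 — the section is over-reinforced for flexure under ACI limits.

ε_t ≈ 0.00335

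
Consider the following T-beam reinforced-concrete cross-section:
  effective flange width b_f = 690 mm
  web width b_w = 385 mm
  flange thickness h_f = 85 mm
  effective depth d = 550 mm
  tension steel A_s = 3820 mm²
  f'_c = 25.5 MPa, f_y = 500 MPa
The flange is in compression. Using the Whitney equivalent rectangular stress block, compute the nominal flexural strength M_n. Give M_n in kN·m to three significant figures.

M_n ≈ 918 kN·m

Tension: T = A_s f_y = 3820 × 500 = 1910000 N.
Try a within the flange: a = T/(0.85 f'_c b_f) = 1910000/(0.85 × 25.5 × 690) = 127.71 mm.
a = 127.71 > h_f = 85 mm: the block extends into the web. Split into flange-overhang and web parts.
C_f = 0.85 f'_c (b_f − b_w) h_f = 0.85 × 25.5 × (690 − 385) × 85 = 561924 N.
Remaining web compression depth: a_w = (T − C_f)/(0.85 f'_c b_w) = (1910000 − 561924)/(0.85 × 25.5 × 385) = 161.55 mm.
M_n = C_f(d − h_f/2) + (T − C_f)(d − a_w/2) = 561924 × (550 − 42.5) + 1348076 × (550 − 80.775) = 285.18 + 632.55 = 917.73 × 10⁶ N·mm.
M_n = 917.73 kN·m.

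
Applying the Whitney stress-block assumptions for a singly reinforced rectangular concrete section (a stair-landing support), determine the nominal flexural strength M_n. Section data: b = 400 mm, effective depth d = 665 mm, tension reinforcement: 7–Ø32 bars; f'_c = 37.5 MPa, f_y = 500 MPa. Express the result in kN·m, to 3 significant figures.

M_n ≈ 1560 kN·m

A_s = 7 × 804 = 5628 mm².
T = A_s f_y = 5628 × 500 = 2814000 N = 2814 kN.
From C = T: a = T/(0.85 f'_c b) = 2814000/(0.85 × 37.5 × 400) = 220.71 mm.
M_n = T(d − a/2) = 2814 kN × (665 − 110.355) mm = 1560.77 kN·m.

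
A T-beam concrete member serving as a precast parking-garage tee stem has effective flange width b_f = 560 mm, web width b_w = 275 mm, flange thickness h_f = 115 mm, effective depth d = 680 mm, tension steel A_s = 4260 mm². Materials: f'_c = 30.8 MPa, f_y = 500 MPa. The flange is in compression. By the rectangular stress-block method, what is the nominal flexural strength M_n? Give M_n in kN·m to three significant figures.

Tension: T = A_s f_y = 4260 × 500 = 2130000 N.
Try a within the flange: a = T/(0.85 f'_c b_f) = 2130000/(0.85 × 30.8 × 560) = 145.29 mm.
a = 145.29 > h_f = 115 mm: the block extends into the web. Split into flange-overhang and web parts.
C_f = 0.85 f'_c (b_f − b_w) h_f = 0.85 × 30.8 × (560 − 275) × 115 = 858050 N.
Remaining web compression depth: a_w = (T − C_f)/(0.85 f'_c b_w) = (2130000 − 858050)/(0.85 × 30.8 × 275) = 176.67 mm.
M_n = C_f(d − h_f/2) + (T − C_f)(d − a_w/2) = 858050 × (680 − 57.5) + 1271950 × (680 − 88.335) = 534.14 + 752.57 = 1286.71 × 10⁶ N·mm.
M_n = 1286.71 kN·m.

M_n ≈ 1290 kN·m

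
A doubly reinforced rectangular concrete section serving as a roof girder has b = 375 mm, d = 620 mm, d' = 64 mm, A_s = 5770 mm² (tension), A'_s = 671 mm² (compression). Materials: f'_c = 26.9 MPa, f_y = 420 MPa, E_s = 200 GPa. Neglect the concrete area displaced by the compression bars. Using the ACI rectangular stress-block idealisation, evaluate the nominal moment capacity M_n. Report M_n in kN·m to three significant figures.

M_n ≈ 1220 kN·m

Assume both tension and compression steel yield.
Net tension couple steel: A_s − A'_s = 5099 mm².
a = (A_s − A'_s) f_y / (0.85 f'_c b) = 2141580/(0.85 × 26.9 × 375) = 249.77 mm.
c = a/β₁ = 249.77/0.85 = 293.85 mm; ε'_s = 0.003(c − d')/c = 0.0023 ≥ f_y/E_s = 0.0021, so compression steel does yield.
M_n = (A_s − A'_s) f_y (d − a/2) + A'_s f_y (d − d') = [2141580 × (620 − 124.885) + 281820 × (620 − 64)] × 10⁻⁶ = 1060.33 + 156.69 = 1217.02 kN·m.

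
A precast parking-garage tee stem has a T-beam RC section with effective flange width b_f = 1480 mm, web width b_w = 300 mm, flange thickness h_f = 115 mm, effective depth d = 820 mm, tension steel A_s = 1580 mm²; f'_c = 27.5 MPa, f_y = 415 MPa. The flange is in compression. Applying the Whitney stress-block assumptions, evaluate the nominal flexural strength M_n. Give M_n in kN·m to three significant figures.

M_n ≈ 531 kN·m

Tension: T = A_s f_y = 1580 × 415 = 655700 N.
Try a within the flange: a = T/(0.85 f'_c b_f) = 655700/(0.85 × 27.5 × 1480) = 18.95 mm.
Since a = 18.95 ≤ h_f = 115 mm, the stress block lies entirely in the flange; analyse as a rectangular beam of width b_f.
M_n = T(d − a/2) = 655700 × (820 − 9.475) = 531.46 × 10⁶ N·mm.
M_n = 531.46 kN·m.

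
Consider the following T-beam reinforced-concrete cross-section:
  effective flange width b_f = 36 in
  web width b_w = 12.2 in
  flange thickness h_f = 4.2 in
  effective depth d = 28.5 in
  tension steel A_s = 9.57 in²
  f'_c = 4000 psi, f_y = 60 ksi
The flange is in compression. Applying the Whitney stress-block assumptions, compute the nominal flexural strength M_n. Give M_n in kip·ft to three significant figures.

M_n ≈ 1250 kip·ft

Tension: T = A_s f_y = 9.57 × 60 = 574.2 kips.
Try a within the flange: a = T/(0.85 f'_c b_f) = 574.2/(0.85 × 4 × 36) = 4.691 in.
a = 4.691 > h_f = 4.2 in: the block extends into the web. Split into flange-overhang and web parts.
C_f = 0.85 f'_c (b_f − b_w) h_f = 0.85 × 4 × (36 − 12.2) × 4.2 = 339.9 kips.
Remaining web compression depth: a_w = (T − C_f)/(0.85 f'_c b_w) = (574.2 − 339.9)/(0.85 × 4 × 12.2) = 5.649 in.
M_n = C_f(d − h_f/2) + (T − C_f)(d − a_w/2) = 339.9 × (28.5 − 2.1) + 234.3 × (28.5 − 2.8245) = 8973.4 + 6015.8 = 14989.2 kip·in.
M_n = 14989.2/12 = 1249.10 kip·ft.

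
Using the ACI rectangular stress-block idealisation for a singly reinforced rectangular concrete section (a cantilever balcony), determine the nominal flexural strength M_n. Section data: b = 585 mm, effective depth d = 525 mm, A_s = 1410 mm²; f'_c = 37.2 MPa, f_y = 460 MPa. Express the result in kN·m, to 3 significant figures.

T = A_s f_y = 1410 × 460 = 648600 N = 648.6 kN.
From C = T: a = T/(0.85 f'_c b) = 648600/(0.85 × 37.2 × 585) = 35.06 mm.
M_n = T(d − a/2) = 648.6 kN × (525 − 17.53) mm = 329.15 kN·m.

M_n ≈ 329 kN·m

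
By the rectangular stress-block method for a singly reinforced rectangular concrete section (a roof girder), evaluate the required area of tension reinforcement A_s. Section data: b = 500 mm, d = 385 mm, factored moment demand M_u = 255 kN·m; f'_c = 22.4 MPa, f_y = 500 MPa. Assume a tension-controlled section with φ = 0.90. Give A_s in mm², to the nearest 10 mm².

A_s ≈ 1660 mm²

M_n = M_u/φ = 255/0.90 = 283.333 kN·m.
With M_n = 0.85 f'_c a b (d − a/2), solve the quadratic for a:
a = d − √(d² − 2M_n/(0.85 f'_c b)) = 385 − √(385² − 2 × 283.333×10⁶/(0.85 × 22.4 × 500)) = 87.17 mm.
A_s = 0.85 f'_c a b / f_y = 0.85 × 22.4 × 87.17 × 500 / 500 = 1659.7 mm².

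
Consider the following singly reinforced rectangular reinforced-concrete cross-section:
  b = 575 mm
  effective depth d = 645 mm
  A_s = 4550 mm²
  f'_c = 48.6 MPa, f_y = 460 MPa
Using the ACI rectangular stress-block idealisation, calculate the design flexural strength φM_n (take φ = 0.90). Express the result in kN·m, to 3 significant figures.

T = A_s f_y = 4550 × 460 = 2093000 N = 2093 kN.
From C = T: a = T/(0.85 f'_c b) = 2093000/(0.85 × 48.6 × 575) = 88.11 mm.
M_n = T(d − a/2) = 2093 kN × (645 − 44.055) mm = 1257.78 kN·m.
φM_n = 0.90 × 1257.78 = 1132.00 kN·m.

φM_n ≈ 1130 kN·m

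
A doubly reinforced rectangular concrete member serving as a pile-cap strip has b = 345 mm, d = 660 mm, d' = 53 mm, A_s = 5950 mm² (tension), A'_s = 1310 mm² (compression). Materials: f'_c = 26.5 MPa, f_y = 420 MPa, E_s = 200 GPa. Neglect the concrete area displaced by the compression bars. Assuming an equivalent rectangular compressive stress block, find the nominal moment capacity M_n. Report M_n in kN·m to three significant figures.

Assume both tension and compression steel yield.
Net tension couple steel: A_s − A'_s = 4640 mm².
a = (A_s − A'_s) f_y / (0.85 f'_c b) = 1948800/(0.85 × 26.5 × 345) = 250.77 mm.
c = a/β₁ = 250.77/0.85 = 295.02 mm; ε'_s = 0.003(c − d')/c = 0.0025 ≥ f_y/E_s = 0.0021, so compression steel does yield.
M_n = (A_s − A'_s) f_y (d − a/2) + A'_s f_y (d − d') = [1948800 × (660 − 125.385) + 550200 × (660 − 53)] × 10⁻⁶ = 1041.86 + 333.97 = 1375.83 kN·m.

M_n ≈ 1380 kN·m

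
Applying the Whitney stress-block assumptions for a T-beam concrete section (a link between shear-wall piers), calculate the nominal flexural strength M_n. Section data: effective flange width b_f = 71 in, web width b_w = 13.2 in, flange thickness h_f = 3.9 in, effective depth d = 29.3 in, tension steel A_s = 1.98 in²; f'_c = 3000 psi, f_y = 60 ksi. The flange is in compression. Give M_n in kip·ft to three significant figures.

Tension: T = A_s f_y = 1.98 × 60 = 118.8 kips.
Try a within the flange: a = T/(0.85 f'_c b_f) = 118.8/(0.85 × 3 × 71) = 0.656 in.
Since a = 0.656 ≤ h_f = 3.9 in, the stress block lies entirely in the flange; analyse as a rectangular beam of width b_f.
M_n = T(d − a/2) = 118.8 × (29.3 − 0.328) = 3441.9 kip·in.
M_n = 3441.9/12 = 286.83 kip·ft.

M_n ≈ 287 kip·ft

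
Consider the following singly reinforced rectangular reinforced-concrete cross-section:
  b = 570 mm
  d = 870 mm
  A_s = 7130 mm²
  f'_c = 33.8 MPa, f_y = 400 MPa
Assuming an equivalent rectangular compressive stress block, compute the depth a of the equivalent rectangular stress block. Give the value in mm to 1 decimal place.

T = A_s f_y = 7130 × 400 = 2852000 N = 2852 kN.
Setting C = 0.85 f'_c a b equal to T: a = 2852000/(0.85 × 33.8 × 570) = 174.2 mm.

a ≈ 174.2 mm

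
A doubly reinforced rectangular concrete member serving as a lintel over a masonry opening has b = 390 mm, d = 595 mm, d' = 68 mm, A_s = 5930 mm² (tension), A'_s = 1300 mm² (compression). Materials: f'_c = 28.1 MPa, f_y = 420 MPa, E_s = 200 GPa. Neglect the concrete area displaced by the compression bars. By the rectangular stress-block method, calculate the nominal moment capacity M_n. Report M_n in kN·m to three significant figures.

Assume both tension and compression steel yield.
Net tension couple steel: A_s − A'_s = 4630 mm².
a = (A_s − A'_s) f_y / (0.85 f'_c b) = 1944600/(0.85 × 28.1 × 390) = 208.76 mm.
c = a/β₁ = 208.76/0.849 = 245.89 mm; ε'_s = 0.003(c − d')/c = 0.0022 ≥ f_y/E_s = 0.0021, so compression steel does yield.
M_n = (A_s − A'_s) f_y (d − a/2) + A'_s f_y (d − d') = [1944600 × (595 − 104.38) + 546000 × (595 − 68)] × 10⁻⁶ = 954.06 + 287.74 = 1241.80 kN·m.

M_n ≈ 1240 kN·m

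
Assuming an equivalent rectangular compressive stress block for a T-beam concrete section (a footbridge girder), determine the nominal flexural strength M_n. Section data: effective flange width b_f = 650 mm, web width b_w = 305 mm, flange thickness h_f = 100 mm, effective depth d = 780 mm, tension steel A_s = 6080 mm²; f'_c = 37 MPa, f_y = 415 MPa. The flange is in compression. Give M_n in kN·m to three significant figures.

M_n ≈ 1810 kN·m

Tension: T = A_s f_y = 6080 × 415 = 2523200 N.
Try a within the flange: a = T/(0.85 f'_c b_f) = 2523200/(0.85 × 37 × 650) = 123.43 mm.
a = 123.43 > h_f = 100 mm: the block extends into the web. Split into flange-overhang and web parts.
C_f = 0.85 f'_c (b_f − b_w) h_f = 0.85 × 37 × (650 − 305) × 100 = 1085025 N.
Remaining web compression depth: a_w = (T − C_f)/(0.85 f'_c b_w) = (2523200 − 1085025)/(0.85 × 37 × 305) = 149.93 mm.
M_n = C_f(d − h_f/2) + (T − C_f)(d − a_w/2) = 1085025 × (780 − 50) + 1438175 × (780 − 74.965) = 792.07 + 1013.96 = 1806.03 × 10⁶ N·mm.
M_n = 1806.03 kN·m.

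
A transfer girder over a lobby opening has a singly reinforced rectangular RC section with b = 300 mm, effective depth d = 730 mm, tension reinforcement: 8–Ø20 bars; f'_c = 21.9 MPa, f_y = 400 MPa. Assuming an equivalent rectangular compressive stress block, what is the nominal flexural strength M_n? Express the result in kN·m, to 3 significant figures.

A_s = 8 × 314 = 2512 mm².
T = A_s f_y = 2512 × 400 = 1004800 N = 1004.8 kN.
From C = T: a = T/(0.85 f'_c b) = 1004800/(0.85 × 21.9 × 300) = 179.93 mm.
M_n = T(d − a/2) = 1004.8 kN × (730 − 89.965) mm = 643.11 kN·m.

M_n ≈ 643 kN·m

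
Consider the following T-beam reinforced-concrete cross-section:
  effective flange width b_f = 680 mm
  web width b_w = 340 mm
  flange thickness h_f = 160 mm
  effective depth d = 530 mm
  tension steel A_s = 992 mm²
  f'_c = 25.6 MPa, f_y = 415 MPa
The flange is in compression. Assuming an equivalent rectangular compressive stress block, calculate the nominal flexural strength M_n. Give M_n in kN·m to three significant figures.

M_n ≈ 212 kN·m

Tension: T = A_s f_y = 992 × 415 = 411680 N.
Try a within the flange: a = T/(0.85 f'_c b_f) = 411680/(0.85 × 25.6 × 680) = 27.82 mm.
Since a = 27.82 ≤ h_f = 160 mm, the stress block lies entirely in the flange; analyse as a rectangular beam of width b_f.
M_n = T(d − a/2) = 411680 × (530 − 13.91) = 212.46 × 10⁶ N·mm.
M_n = 212.46 kN·m.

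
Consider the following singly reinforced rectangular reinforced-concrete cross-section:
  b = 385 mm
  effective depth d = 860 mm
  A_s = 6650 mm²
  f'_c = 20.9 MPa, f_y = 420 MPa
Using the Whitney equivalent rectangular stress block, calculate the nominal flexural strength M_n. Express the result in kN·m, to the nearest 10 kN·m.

T = A_s f_y = 6650 × 420 = 2793000 N = 2793 kN.
From C = T: a = T/(0.85 f'_c b) = 2793000/(0.85 × 20.9 × 385) = 408.36 mm.
M_n = T(d − a/2) = 2793 kN × (860 − 204.18) mm = 1831.71 kN·m.

M_n ≈ 1830 kN·m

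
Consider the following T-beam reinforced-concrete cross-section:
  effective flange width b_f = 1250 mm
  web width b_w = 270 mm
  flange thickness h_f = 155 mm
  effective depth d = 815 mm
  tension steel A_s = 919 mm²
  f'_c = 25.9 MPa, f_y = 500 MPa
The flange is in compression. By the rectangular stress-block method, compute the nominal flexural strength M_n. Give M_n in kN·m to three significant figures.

M_n ≈ 371 kN·m

Tension: T = A_s f_y = 919 × 500 = 459500 N.
Try a within the flange: a = T/(0.85 f'_c b_f) = 459500/(0.85 × 25.9 × 1250) = 16.70 mm.
Since a = 16.70 ≤ h_f = 155 mm, the stress block lies entirely in the flange; analyse as a rectangular beam of width b_f.
M_n = T(d − a/2) = 459500 × (815 − 8.35) = 370.66 × 10⁶ N·mm.
M_n = 370.66 kN·m.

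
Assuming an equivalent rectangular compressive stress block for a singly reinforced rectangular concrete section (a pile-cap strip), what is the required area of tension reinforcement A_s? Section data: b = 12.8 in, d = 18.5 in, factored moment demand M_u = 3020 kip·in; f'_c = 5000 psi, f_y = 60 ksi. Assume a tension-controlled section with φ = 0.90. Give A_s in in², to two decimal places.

M_n = M_u/φ = 3020/0.90 = 3355.56 kip·in.
From M_n = 0.85 f'_c a b (d − a/2):
a = d − √(d² − 2M_n/(0.85 f'_c b)) = 18.5 − √(18.5² − 2 × 3355.56/(0.85 × 5 × 12.8)) = 3.705 in.
A_s = 0.85 f'_c a b / f_y = 0.85 × 5 × 3.705 × 12.8 / 60 = 3.359 in².

A_s ≈ 3.36 in²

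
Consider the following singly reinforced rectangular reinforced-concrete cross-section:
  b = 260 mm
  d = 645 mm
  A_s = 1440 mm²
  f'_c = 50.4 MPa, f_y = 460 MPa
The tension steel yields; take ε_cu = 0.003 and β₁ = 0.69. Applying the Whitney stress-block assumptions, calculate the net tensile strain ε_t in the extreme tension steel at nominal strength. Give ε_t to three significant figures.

ε_t ≈ 0.0195

a = A_s f_y/(0.85 f'_c b) = 59.47 mm.
β₁ = 0.69, so c = a/β₁ = 59.47/0.69 = 86.19 mm.
From the linear strain diagram with ε_cu = 0.003: ε_t = 0.003 (d − c)/c = 0.003 × (645 − 86.19)/86.19 = 0.0195.
Since ε_t ≥ 0.005, the section is tension-controlled.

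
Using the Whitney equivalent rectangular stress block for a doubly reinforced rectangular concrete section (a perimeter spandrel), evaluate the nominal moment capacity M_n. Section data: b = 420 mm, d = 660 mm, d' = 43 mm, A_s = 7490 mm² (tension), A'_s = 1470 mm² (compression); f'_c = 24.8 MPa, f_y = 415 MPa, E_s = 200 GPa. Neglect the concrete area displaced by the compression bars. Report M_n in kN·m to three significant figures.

M_n ≈ 1670 kN·m

Assume both tension and compression steel yield.
Net tension couple steel: A_s − A'_s = 6020 mm².
a = (A_s − A'_s) f_y / (0.85 f'_c b) = 2498300/(0.85 × 24.8 × 420) = 282.18 mm.
c = a/β₁ = 282.18/0.85 = 331.98 mm; ε'_s = 0.003(c − d')/c = 0.0026 ≥ f_y/E_s = 0.0021, so compression steel does yield.
M_n = (A_s − A'_s) f_y (d − a/2) + A'_s f_y (d − d') = [2498300 × (660 − 141.09) + 610050 × (660 − 43)] × 10⁻⁶ = 1296.39 + 376.40 = 1672.79 kN·m.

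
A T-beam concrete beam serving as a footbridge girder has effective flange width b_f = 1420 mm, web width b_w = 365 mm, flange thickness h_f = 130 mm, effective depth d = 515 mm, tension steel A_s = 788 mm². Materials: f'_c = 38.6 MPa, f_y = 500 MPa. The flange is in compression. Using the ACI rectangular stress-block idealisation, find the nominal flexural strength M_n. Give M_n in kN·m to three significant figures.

Tension: T = A_s f_y = 788 × 500 = 394000 N.
Try a within the flange: a = T/(0.85 f'_c b_f) = 394000/(0.85 × 38.6 × 1420) = 8.46 mm.
Since a = 8.46 ≤ h_f = 130 mm, the stress block lies entirely in the flange; analyse as a rectangular beam of width b_f.
M_n = T(d − a/2) = 394000 × (515 − 4.23) = 201.24 × 10⁶ N·mm.
M_n = 201.24 kN·m.

M_n ≈ 201 kN·m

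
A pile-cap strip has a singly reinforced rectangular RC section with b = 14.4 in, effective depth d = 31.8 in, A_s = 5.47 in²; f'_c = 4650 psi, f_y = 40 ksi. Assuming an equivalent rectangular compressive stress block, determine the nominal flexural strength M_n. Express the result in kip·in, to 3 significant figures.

T = A_s f_y = 5.47 × 40 = 218.8 kips.
a = T/(0.85 f'_c b) = 218.8/(0.85 × 4.65 × 14.4) = 3.844 in.
M_n = T(d − a/2) = 218.8 × (31.8 − 1.922) = 6537.3 kip·in.

M_n ≈ 6540 kip·in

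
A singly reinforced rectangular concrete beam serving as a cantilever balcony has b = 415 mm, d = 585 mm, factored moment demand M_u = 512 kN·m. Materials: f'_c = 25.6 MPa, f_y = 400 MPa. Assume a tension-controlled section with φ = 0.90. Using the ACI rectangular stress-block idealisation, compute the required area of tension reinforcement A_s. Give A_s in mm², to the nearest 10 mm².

M_n = M_u/φ = 512/0.90 = 568.889 kN·m.
With M_n = 0.85 f'_c a b (d − a/2), solve the quadratic for a:
a = d − √(d² − 2M_n/(0.85 f'_c b)) = 585 − √(585² − 2 × 568.889×10⁶/(0.85 × 25.6 × 415)) = 119.99 mm.
A_s = 0.85 f'_c a b / f_y = 0.85 × 25.6 × 119.99 × 415 / 400 = 2708.9 mm².

A_s ≈ 2710 mm²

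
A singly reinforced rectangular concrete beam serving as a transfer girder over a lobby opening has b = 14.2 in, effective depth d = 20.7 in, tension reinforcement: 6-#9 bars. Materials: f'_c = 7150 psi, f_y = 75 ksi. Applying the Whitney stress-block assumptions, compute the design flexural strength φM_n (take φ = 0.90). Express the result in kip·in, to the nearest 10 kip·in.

φM_n ≈ 7330 kip·in

A_s = 6 × 1 = 6 in².
T = A_s f_y = 6 × 75 = 450 kips.
a = T/(0.85 f'_c b) = 450/(0.85 × 7.15 × 14.2) = 5.214 in.
M_n = T(d − a/2) = 450 × (20.7 − 2.607) = 8141.9 kip·in.
φM_n = 0.90 × 8141.9 = 7327.7 kip·in.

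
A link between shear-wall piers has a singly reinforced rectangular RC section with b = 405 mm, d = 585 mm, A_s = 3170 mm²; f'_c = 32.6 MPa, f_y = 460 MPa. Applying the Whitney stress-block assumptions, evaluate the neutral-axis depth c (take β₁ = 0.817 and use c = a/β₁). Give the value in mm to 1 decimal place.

T = A_s f_y = 3170 × 460 = 1458200 N = 1458.2 kN.
Setting C = 0.85 f'_c a b equal to T: a = 1458200/(0.85 × 32.6 × 405) = 129.935 mm.
With β₁ = 0.817, c = a/β₁ = 129.935/0.817 = 159.0 mm.

c ≈ 159.0 mm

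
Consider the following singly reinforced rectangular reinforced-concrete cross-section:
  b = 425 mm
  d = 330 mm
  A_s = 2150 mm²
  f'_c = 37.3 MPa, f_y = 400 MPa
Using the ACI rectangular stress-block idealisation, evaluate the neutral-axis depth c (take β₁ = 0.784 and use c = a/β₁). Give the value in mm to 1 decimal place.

c ≈ 81.4 mm

T = A_s f_y = 2150 × 400 = 860000 N = 860 kN.
Setting C = 0.85 f'_c a b equal to T: a = 860000/(0.85 × 37.3 × 425) = 63.824 mm.
With β₁ = 0.784, c = a/β₁ = 63.824/0.784 = 81.4 mm.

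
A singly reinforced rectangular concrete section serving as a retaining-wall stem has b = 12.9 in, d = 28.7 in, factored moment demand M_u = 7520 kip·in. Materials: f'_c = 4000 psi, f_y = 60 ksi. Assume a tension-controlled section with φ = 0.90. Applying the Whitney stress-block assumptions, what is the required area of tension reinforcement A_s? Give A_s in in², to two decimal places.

A_s ≈ 5.60 in²

M_n = M_u/φ = 7520/0.90 = 8355.56 kip·in.
From M_n = 0.85 f'_c a b (d − a/2):
a = d − √(d² − 2M_n/(0.85 f'_c b)) = 28.7 − √(28.7² − 2 × 8355.56/(0.85 × 4 × 12.9)) = 7.660 in.
A_s = 0.85 f'_c a b / f_y = 0.85 × 4 × 7.660 × 12.9 / 60 = 5.599 in².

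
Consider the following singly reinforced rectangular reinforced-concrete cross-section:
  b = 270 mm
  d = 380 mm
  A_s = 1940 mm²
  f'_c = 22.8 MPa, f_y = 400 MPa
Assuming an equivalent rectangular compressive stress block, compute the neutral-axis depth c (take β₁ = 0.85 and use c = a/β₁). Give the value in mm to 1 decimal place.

c ≈ 174.5 mm

T = A_s f_y = 1940 × 400 = 776000 N = 776 kN.
Setting C = 0.85 f'_c a b equal to T: a = 776000/(0.85 × 22.8 × 270) = 148.301 mm.
With β₁ = 0.85, c = a/β₁ = 148.301/0.85 = 174.5 mm.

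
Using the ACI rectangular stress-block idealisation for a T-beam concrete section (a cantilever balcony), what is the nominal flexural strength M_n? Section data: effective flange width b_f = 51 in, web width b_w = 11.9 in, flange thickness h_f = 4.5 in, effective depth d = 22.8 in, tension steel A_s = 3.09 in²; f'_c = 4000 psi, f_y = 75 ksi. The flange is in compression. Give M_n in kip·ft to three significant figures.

Tension: T = A_s f_y = 3.09 × 75 = 231.75 kips.
Try a within the flange: a = T/(0.85 f'_c b_f) = 231.75/(0.85 × 4 × 51) = 1.337 in.
Since a = 1.337 ≤ h_f = 4.5 in, the stress block lies entirely in the flange; analyse as a rectangular beam of width b_f.
M_n = T(d − a/2) = 231.75 × (22.8 − 0.6685) = 5129.0 kip·in.
M_n = 5129.0/12 = 427.42 kip·ft.

M_n ≈ 427 kip·ft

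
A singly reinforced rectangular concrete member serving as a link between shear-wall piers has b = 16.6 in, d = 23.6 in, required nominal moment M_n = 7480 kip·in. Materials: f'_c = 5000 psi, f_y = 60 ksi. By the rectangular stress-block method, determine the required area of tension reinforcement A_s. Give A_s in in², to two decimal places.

From M_n = 0.85 f'_c a b (d − a/2):
a = d − √(d² − 2M_n/(0.85 f'_c b)) = 23.6 − √(23.6² − 2 × 7480/(0.85 × 5 × 16.6)) = 5.028 in.
A_s = 0.85 f'_c a b / f_y = 0.85 × 5 × 5.028 × 16.6 / 60 = 5.912 in².

A_s ≈ 5.91 in²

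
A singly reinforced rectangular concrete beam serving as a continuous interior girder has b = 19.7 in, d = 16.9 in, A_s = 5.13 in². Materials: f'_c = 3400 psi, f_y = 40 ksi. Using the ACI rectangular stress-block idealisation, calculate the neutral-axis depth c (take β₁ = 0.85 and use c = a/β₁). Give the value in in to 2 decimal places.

c ≈ 4.24 in

T = A_s f_y = 5.13 × 40 = 205.2 kips.
a = T/(0.85 f'_c b) = 205.2/(0.85 × 3.4 × 19.7) = 3.6042 in.
With β₁ = 0.85, c = a/β₁ = 3.6042/0.85 = 4.24 in.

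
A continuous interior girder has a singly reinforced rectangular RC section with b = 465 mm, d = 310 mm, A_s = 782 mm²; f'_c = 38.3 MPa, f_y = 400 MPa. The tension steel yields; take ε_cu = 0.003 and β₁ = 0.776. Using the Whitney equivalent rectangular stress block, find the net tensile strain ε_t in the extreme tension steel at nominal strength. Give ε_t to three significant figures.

ε_t ≈ 0.0319

a = A_s f_y/(0.85 f'_c b) = 20.66 mm.
β₁ = 0.776, so c = a/β₁ = 20.66/0.776 = 26.62 mm.
From the linear strain diagram with ε_cu = 0.003: ε_t = 0.003 (d − c)/c = 0.003 × (310 − 26.62)/26.62 = 0.0319.
Since ε_t ≥ 0.005, the section is tension-controlled.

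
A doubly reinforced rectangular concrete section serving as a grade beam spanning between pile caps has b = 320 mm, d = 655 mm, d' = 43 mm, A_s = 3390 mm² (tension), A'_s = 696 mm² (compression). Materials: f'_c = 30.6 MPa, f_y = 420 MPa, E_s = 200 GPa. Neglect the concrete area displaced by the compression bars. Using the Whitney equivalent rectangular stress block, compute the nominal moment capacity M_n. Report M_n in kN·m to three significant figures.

M_n ≈ 843 kN·m

Assume both tension and compression steel yield.
Net tension couple steel: A_s − A'_s = 2694 mm².
a = (A_s − A'_s) f_y / (0.85 f'_c b) = 1131480/(0.85 × 30.6 × 320) = 135.94 mm.
c = a/β₁ = 135.94/0.831 = 163.59 mm; ε'_s = 0.003(c − d')/c = 0.0022 ≥ f_y/E_s = 0.0021, so compression steel does yield.
M_n = (A_s − A'_s) f_y (d − a/2) + A'_s f_y (d − d') = [1131480 × (655 − 67.97) + 292320 × (655 − 43)] × 10⁻⁶ = 664.21 + 178.90 = 843.11 kN·m.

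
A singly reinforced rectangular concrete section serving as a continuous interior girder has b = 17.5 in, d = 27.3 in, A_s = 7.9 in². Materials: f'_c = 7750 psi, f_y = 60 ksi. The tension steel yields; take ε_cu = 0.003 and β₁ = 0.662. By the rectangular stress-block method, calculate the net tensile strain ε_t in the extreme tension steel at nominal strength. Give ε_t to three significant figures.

ε_t ≈ 0.0102

a = A_s f_y/(0.85 f'_c b) = 4.112 in.
β₁ = 0.662, so c = a/β₁ = 4.112/0.662 = 6.211 in.
From the linear strain diagram with ε_cu = 0.003: ε_t = 0.003 (d − c)/c = 0.003 × (27.3 − 6.211)/6.211 = 0.0102.
Since ε_t ≥ 0.005, the section is tension-controlled.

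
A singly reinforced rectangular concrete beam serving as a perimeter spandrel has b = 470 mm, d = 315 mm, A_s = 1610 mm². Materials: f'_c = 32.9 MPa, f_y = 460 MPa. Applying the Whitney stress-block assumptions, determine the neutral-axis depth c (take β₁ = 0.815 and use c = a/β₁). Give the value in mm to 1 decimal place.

c ≈ 69.1 mm

T = A_s f_y = 1610 × 460 = 740600 N = 740.6 kN.
Setting C = 0.85 f'_c a b equal to T: a = 740600/(0.85 × 32.9 × 470) = 56.347 mm.
With β₁ = 0.815, c = a/β₁ = 56.347/0.815 = 69.1 mm.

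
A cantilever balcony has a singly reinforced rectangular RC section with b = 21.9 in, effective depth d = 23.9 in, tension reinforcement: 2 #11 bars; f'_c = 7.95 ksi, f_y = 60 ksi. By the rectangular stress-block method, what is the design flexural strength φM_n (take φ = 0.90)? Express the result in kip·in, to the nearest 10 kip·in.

φM_n ≈ 3920 kip·in

A_s = 2 × 1.56 = 3.12 in².
T = A_s f_y = 3.12 × 60 = 187.2 kips.
a = T/(0.85 f'_c b) = 187.2/(0.85 × 7.95 × 21.9) = 1.265 in.
M_n = T(d − a/2) = 187.2 × (23.9 − 0.6325) = 4355.7 kip·in.
φM_n = 0.90 × 4355.7 = 3920.1 kip·in.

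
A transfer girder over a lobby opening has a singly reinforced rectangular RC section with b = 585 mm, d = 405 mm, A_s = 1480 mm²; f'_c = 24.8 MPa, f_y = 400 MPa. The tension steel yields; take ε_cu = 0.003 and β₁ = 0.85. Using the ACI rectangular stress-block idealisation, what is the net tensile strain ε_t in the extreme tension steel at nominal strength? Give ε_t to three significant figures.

a = A_s f_y/(0.85 f'_c b) = 48.01 mm.
β₁ = 0.85, so c = a/β₁ = 48.01/0.85 = 56.48 mm.
From the linear strain diagram with ε_cu = 0.003: ε_t = 0.003 (d − c)/c = 0.003 × (405 − 56.48)/56.48 = 0.0185.
Since ε_t ≥ 0.005, the section is tension-controlled.

ε_t ≈ 0.0185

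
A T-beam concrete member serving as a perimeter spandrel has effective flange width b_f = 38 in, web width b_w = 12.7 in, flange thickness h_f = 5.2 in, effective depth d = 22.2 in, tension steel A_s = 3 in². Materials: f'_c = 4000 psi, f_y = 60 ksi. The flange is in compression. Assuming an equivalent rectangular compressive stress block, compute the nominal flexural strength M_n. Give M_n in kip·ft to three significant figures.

Tension: T = A_s f_y = 3 × 60 = 180 kips.
Try a within the flange: a = T/(0.85 f'_c b_f) = 180/(0.85 × 4 × 38) = 1.393 in.
Since a = 1.393 ≤ h_f = 5.2 in, the stress block lies entirely in the flange; analyse as a rectangular beam of width b_f.
M_n = T(d − a/2) = 180 × (22.2 − 0.6965) = 3870.6 kip·in.
M_n = 3870.6/12 = 322.55 kip·ft.

M_n ≈ 323 kip·ft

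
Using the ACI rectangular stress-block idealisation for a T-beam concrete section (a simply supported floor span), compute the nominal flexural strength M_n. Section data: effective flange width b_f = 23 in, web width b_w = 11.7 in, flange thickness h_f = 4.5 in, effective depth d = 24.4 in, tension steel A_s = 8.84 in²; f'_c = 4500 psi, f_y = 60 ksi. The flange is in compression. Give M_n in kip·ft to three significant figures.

Tension: T = A_s f_y = 8.84 × 60 = 530.4 kips.
Try a within the flange: a = T/(0.85 f'_c b_f) = 530.4/(0.85 × 4.5 × 23) = 6.029 in.
a = 6.029 > h_f = 4.5 in: the block extends into the web. Split into flange-overhang and web parts.
C_f = 0.85 f'_c (b_f − b_w) h_f = 0.85 × 4.5 × (23 − 11.7) × 4.5 = 194.5 kips.
Remaining web compression depth: a_w = (T − C_f)/(0.85 f'_c b_w) = (530.4 − 194.5)/(0.85 × 4.5 × 11.7) = 7.506 in.
M_n = C_f(d − h_f/2) + (T − C_f)(d − a_w/2) = 194.5 × (24.4 − 2.25) + 335.9 × (24.4 − 3.753) = 4308.2 + 6935.3 = 11243.5 kip·in.
M_n = 11243.5/12 = 936.96 kip·ft.

M_n ≈ 937 kip·ft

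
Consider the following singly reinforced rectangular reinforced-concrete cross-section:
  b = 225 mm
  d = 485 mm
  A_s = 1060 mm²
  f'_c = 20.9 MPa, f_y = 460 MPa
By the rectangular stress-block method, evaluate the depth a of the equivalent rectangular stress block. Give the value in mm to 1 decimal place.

T = A_s f_y = 1060 × 460 = 487600 N = 487.6 kN.
Setting C = 0.85 f'_c a b equal to T: a = 487600/(0.85 × 20.9 × 225) = 122.0 mm.

a ≈ 122.0 mm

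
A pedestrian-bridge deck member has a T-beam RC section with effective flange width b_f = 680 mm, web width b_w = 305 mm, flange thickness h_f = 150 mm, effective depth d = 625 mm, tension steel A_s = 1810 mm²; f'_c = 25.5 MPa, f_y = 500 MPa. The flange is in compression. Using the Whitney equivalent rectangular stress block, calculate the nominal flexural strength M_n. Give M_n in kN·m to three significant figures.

M_n ≈ 538 kN·m

Tension: T = A_s f_y = 1810 × 500 = 905000 N.
Try a within the flange: a = T/(0.85 f'_c b_f) = 905000/(0.85 × 25.5 × 680) = 61.40 mm.
Since a = 61.40 ≤ h_f = 150 mm, the stress block lies entirely in the flange; analyse as a rectangular beam of width b_f.
M_n = T(d − a/2) = 905000 × (625 − 30.7) = 537.84 × 10⁶ N·mm.
M_n = 537.84 kN·m.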